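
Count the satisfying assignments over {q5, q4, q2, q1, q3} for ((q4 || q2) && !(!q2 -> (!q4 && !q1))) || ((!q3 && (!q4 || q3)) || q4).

24

Initial set: {(((q4 || q2) && !(!q2 -> (!q4 && !q1))) || ((!q3 && (!q4 || q3)) || q4))}.
(((q4 || q2) && !(!q2 -> (!q4 && !q1))) || ((!q3 && (!q4 || q3)) || q4)): β-rule — branch into ((q4 || q2) && !(!q2 -> (!q4 && !q1)))  //  ((!q3 && (!q4 || q3)) || q4).
  branch 1 (add ((q4 || q2) && !(!q2 -> (!q4 && !q1)))):
    ((q4 || q2) && !(!q2 -> (!q4 && !q1))): α-rule — add (q4 || q2), !(!q2 -> (!q4 && !q1)).
    !(!q2 -> (!q4 && !q1)): α-rule — add !q2, !(!q4 && !q1).
    (q4 || q2): β-rule — branch into q4  //  q2.
      branch 1.1 (add q4):
        !(!q4 && !q1): β-rule — branch into !!q4  //  !!q1.
          branch 1.1.1 (add !!q4):
            ○ open, literals {q2=false, q4=true}.
          branch 1.1.2 (add !!q1):
            ○ open, literals {q1=true, q2=false, q4=true}.
      branch 1.2 (add q2):
        × closes — contains both q2 and !q2.
  branch 2 (add ((!q3 && (!q4 || q3)) || q4)):
    ((!q3 && (!q4 || q3)) || q4): β-rule — branch into (!q3 && (!q4 || q3))  //  q4.
      branch 2.1 (add (!q3 && (!q4 || q3))):
        (!q3 && (!q4 || q3)): α-rule — add !q3, (!q4 || q3).
        (!q4 || q3): β-rule — branch into !q4  //  q3.
          branch 2.1.1 (add !q4):
            ○ open, literals {q3=false, q4=false}.
          branch 2.1.2 (add q3):
            × closes — contains both q3 and !q3.
      branch 2.2 (add q4):
        ○ open, literals {q4=true}.
2 branches closed, 4 open.
Each open branch fixes some atoms; the unmentioned ones are free. Counting distinct full assignments: branch {q2=false, q4=true} (q5, q1, q3) contributes 8 new; branch {q1=true, q2=false, q4=true} (q5, q3) contributes 0 new; branch {q3=false, q4=false} (q5, q2, q1) contributes 8 new; branch {q4=true} (q5, q2, q1, q3) contributes 8 new. Total: 24.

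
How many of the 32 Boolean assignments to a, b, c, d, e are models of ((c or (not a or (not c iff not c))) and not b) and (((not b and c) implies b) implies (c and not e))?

Initial set: {(((c or (not a or (not c iff not c))) and not b) and (((not b and c) implies b) implies (c and not e)))}.
(((c or (not a or (not c iff not c))) and not b) and (((not b and c) implies b) implies (c and not e))): α-rule — add ((c or (not a or (not c iff not c))) and not b), (((not b and c) implies b) implies (c and not e)).
((c or (not a or (not c iff not c))) and not b): α-rule — add (c or (not a or (not c iff not c))), not b.
(((not b and c) implies b) implies (c and not e)): β-rule — branch into not ((not b and c) implies b)  //  (c and not e).
  branch 1 (add not ((not b and c) implies b)):
    not ((not b and c) implies b): α-rule — add (not b and c), not b.
    (not b and c): α-rule — add not b, c.
    (c or (not a or (not c iff not c))): β-rule — branch into c  //  (not a or (not c iff not c)).
      branch 1.1 (add c):
        ○ open, literals {b=F, c=T}.
      branch 1.2 (add (not a or (not c iff not c))):
        (not a or (not c iff not c)): β-rule — branch into not a  //  (not c iff not c).
          branch 1.2.1 (add not a):
            ○ open, literals {a=F, b=F, c=T}.
          branch 1.2.2 (add (not c iff not c)):
            (not c iff not c): β-rule — branch into not c, not c  //  not not c, not not c.
              branch 1.2.2.1 (add not c, not c):
                × closes — contains both c and not c.
              branch 1.2.2.2 (add not not c, not not c):
                ○ open, literals {b=F, c=T}.
  branch 2 (add (c and not e)):
    (c and not e): α-rule — add c, not e.
    (c or (not a or (not c iff not c))): β-rule — branch into c  //  (not a or (not c iff not c)).
      branch 2.1 (add c):
        ○ open, literals {b=F, c=T, e=F}.
      branch 2.2 (add (not a or (not c iff not c))):
        (not a or (not c iff not c)): β-rule — branch into not a  //  (not c iff not c).
          branch 2.2.1 (add not a):
            ○ open, literals {a=F, b=F, c=T, e=F}.
          branch 2.2.2 (add (not c iff not c)):
            (not c iff not c): β-rule — branch into not c, not c  //  not not c, not not c.
              branch 2.2.2.1 (add not c, not c):
                × closes — contains both c and not c.
              branch 2.2.2.2 (add not not c, not not c):
                ○ open, literals {b=F, c=T, e=F}.
2 branches closed, 6 open.
Each open branch fixes some atoms; the unmentioned ones are free. Counting distinct full assignments: branch {b=F, c=T} (a, d, e) contributes 8 new; branch {a=F, b=F, c=T} (d, e) contributes 0 new; branch {b=F, c=T} (a, d, e) contributes 0 new; branch {b=F, c=T, e=F} (a, d) contributes 0 new; branch {a=F, b=F, c=T, e=F} (d) contributes 0 new; branch {b=F, c=T, e=F} (a, d) contributes 0 new. Total: 8.

8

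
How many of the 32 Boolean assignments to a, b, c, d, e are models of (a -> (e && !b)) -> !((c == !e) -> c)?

Initial set: {((a -> (e && !b)) -> !((c == !e) -> c))}.
((a -> (e && !b)) -> !((c == !e) -> c)): β-rule — branch into !(a -> (e && !b))  //  !((c == !e) -> c).
  branch 1 (add !(a -> (e && !b))):
    !(a -> (e && !b)): α-rule — add a, !(e && !b).
    !(e && !b): β-rule — branch into !e  //  !!b.
      branch 1.1 (add !e):
        ○ open, literals {a=true, e=false}.
      branch 1.2 (add !!b):
        ○ open, literals {a=true, b=true}.
  branch 2 (add !((c == !e) -> c)):
    !((c == !e) -> c): α-rule — add (c == !e), !c.
    (c == !e): β-rule — branch into c, !e  //  !c, !!e.
      branch 2.1 (add c, !e):
        × closes — contains both c and !c.
      branch 2.2 (add !c, !!e):
        ○ open, literals {c=false, e=true}.
1 branch closed, 3 open.
Each open branch fixes some atoms; the unmentioned ones are free. Counting distinct full assignments: branch {a=true, e=false} (b, c, d) contributes 8 new; branch {a=true, b=true} (c, d, e) contributes 4 new; branch {c=false, e=true} (a, b, d) contributes 6 new. Total: 18.

18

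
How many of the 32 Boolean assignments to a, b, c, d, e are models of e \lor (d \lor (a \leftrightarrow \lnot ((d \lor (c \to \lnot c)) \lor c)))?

Initial set: {(e \lor (d \lor (a \leftrightarrow \lnot ((d \lor (c \to \lnot c)) \lor c))))}.
(e \lor (d \lor (a \leftrightarrow \lnot ((d \lor (c \to \lnot c)) \lor c)))): β-rule — branch into e  //  (d \lor (a \leftrightarrow \lnot ((d \lor (c \to \lnot c)) \lor c))).
  branch 1 (add e):
    ○ open, literals {e=1}.
  branch 2 (add (d \lor (a \leftrightarrow \lnot ((d \lor (c \to \lnot c)) \lor c)))):
    (d \lor (a \leftrightarrow \lnot ((d \lor (c \to \lnot c)) \lor c))): β-rule — branch into d  //  (a \leftrightarrow \lnot ((d \lor (c \to \lnot c)) \lor c)).
      branch 2.1 (add d):
        ○ open, literals {d=1}.
      branch 2.2 (add (a \leftrightarrow \lnot ((d \lor (c \to \lnot c)) \lor c))):
        (a \leftrightarrow \lnot ((d \lor (c \to \lnot c)) \lor c)): β-rule — branch into a, \lnot ((d \lor (c \to \lnot c)) \lor c)  //  \lnot a, \lnot \lnot ((d \lor (c \to \lnot c)) \lor c).
          branch 2.2.1 (add a, \lnot ((d \lor (c \to \lnot c)) \lor c)):
            \lnot ((d \lor (c \to \lnot c)) \lor c): α-rule — add \lnot (d \lor (c \to \lnot c)), \lnot c.
            \lnot (d \lor (c \to \lnot c)): α-rule — add \lnot d, \lnot (c \to \lnot c).
            \lnot (c \to \lnot c): α-rule — add c, \lnot \lnot c.
            × closes — contains both c and \lnot c.
          branch 2.2.2 (add \lnot a, \lnot \lnot ((d \lor (c \to \lnot c)) \lor c)):
            \lnot \lnot ((d \lor (c \to \lnot c)) \lor c): β-rule — branch into (d \lor (c \to \lnot c))  //  c.
              branch 2.2.2.1 (add (d \lor (c \to \lnot c))):
                (d \lor (c \to \lnot c)): β-rule — branch into d  //  (c \to \lnot c).
                  branch 2.2.2.1.1 (add d):
                    ○ open, literals {a=0, d=1}.
                  branch 2.2.2.1.2 (add (c \to \lnot c)):
                    (c \to \lnot c): β-rule — branch into \lnot c  //  \lnot c.
                      branch 2.2.2.1.2.1 (add \lnot c):
                        ○ open, literals {a=0, c=0}.
                      branch 2.2.2.1.2.2 (add \lnot c):
                        ○ open, literals {a=0, c=0}.
              branch 2.2.2.2 (add c):
                ○ open, literals {a=0, c=1}.
1 branch closed, 6 open.
Each open branch fixes some atoms; the unmentioned ones are free. Counting distinct full assignments: branch {e=1} (a, b, c, d) contributes 16 new; branch {d=1} (a, b, c, e) contributes 8 new; branch {a=0, d=1} (b, c, e) contributes 0 new; branch {a=0, c=0} (b, d, e) contributes 2 new; branch {a=0, c=0} (b, d, e) contributes 0 new; branch {a=0, c=1} (b, d, e) contributes 2 new. Total: 28.

28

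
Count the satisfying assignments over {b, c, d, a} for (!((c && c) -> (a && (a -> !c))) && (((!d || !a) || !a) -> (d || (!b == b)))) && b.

Initial set: {((!((c && c) -> (a && (a -> !c))) && (((!d || !a) || !a) -> (d || (!b == b)))) && b)}.
((!((c && c) -> (a && (a -> !c))) && (((!d || !a) || !a) -> (d || (!b == b)))) && b): α-rule — add (!((c && c) -> (a && (a -> !c))) && (((!d || !a) || !a) -> (d || (!b == b)))), b.
(!((c && c) -> (a && (a -> !c))) && (((!d || !a) || !a) -> (d || (!b == b)))): α-rule — add !((c && c) -> (a && (a -> !c))), (((!d || !a) || !a) -> (d || (!b == b))).
!((c && c) -> (a && (a -> !c))): α-rule — add (c && c), !(a && (a -> !c)).
(c && c): α-rule — add c, c.
(((!d || !a) || !a) -> (d || (!b == b))): β-rule — branch into !((!d || !a) || !a)  //  (d || (!b == b)).
  branch 1 (add !((!d || !a) || !a)):
    !((!d || !a) || !a): α-rule — add !(!d || !a), !!a.
    !(!d || !a): α-rule — add !!d, !!a.
    !(a && (a -> !c)): β-rule — branch into !a  //  !(a -> !c).
      branch 1.1 (add !a):
        × closes — contains both a and !a.
      branch 1.2 (add !(a -> !c)):
        !(a -> !c): α-rule — add a, !!c.
        ○ open, literals {a=true, b=true, c=true, d=true}.
  branch 2 (add (d || (!b == b))):
    !(a && (a -> !c)): β-rule — branch into !a  //  !(a -> !c).
      branch 2.1 (add !a):
        (d || (!b == b)): β-rule — branch into d  //  (!b == b).
          branch 2.1.1 (add d):
            ○ open, literals {a=false, b=true, c=true, d=true}.
          branch 2.1.2 (add (!b == b)):
            (!b == b): β-rule — branch into !b, b  //  !!b, !b.
              branch 2.1.2.1 (add !b, b):
                × closes — contains both b and !b.
              branch 2.1.2.2 (add !!b, !b):
                × closes — contains both b and !b.
      branch 2.2 (add !(a -> !c)):
        !(a -> !c): α-rule — add a, !!c.
        (d || (!b == b)): β-rule — branch into d  //  (!b == b).
          branch 2.2.1 (add d):
            ○ open, literals {a=true, b=true, c=true, d=true}.
          branch 2.2.2 (add (!b == b)):
            (!b == b): β-rule — branch into !b, b  //  !!b, !b.
              branch 2.2.2.1 (add !b, b):
                × closes — contains both b and !b.
              branch 2.2.2.2 (add !!b, !b):
                × closes — contains both b and !b.
5 branches closed, 3 open.
Each open branch fixes some atoms; the unmentioned ones are free. Counting distinct full assignments: branch {a=true, b=true, c=true, d=true} (none free) contributes 1 new; branch {a=false, b=true, c=true, d=true} (none free) contributes 1 new; branch {a=true, b=true, c=true, d=true} (none free) contributes 0 new. Total: 2.

2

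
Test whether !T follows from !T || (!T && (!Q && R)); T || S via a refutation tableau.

Yes

Initial set: {(!T || (!T && (!Q && R))); (T || S); !!T}.
(!T || (!T && (!Q && R))): β-rule — branch into !T  //  (!T && (!Q && R)).
  branch 1 (add !T):
    × closes — contains both T and !T.
  branch 2 (add (!T && (!Q && R))):
    (!T && (!Q && R)): α-rule — add !T, (!Q && R).
    × closes — contains both T and !T.
All 2 branches close.
Every branch closed, so the premises entail the conclusion.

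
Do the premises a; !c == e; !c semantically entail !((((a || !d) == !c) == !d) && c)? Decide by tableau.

Yes

Initial set: {a; (!c == e); !c; !!((((a || !d) == !c) == !d) && c)}.
!!((((a || !d) == !c) == !d) && c): α-rule — add (((a || !d) == !c) == !d), c.
× closes — contains both c and !c.
All 1 branch closes.
Every branch closed, so the premises entail the conclusion.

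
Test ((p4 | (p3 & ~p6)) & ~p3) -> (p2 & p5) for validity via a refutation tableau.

Not valid

Assume the negation and expand:
Initial set: {~(((p4 | (p3 & ~p6)) & ~p3) -> (p2 & p5))}.
~(((p4 | (p3 & ~p6)) & ~p3) -> (p2 & p5)): α-rule — add ((p4 | (p3 & ~p6)) & ~p3), ~(p2 & p5).
((p4 | (p3 & ~p6)) & ~p3): α-rule — add (p4 | (p3 & ~p6)), ~p3.
~(p2 & p5): β-rule — branch into ~p2  //  ~p5.
  branch 1 (add ~p2):
    (p4 | (p3 & ~p6)): β-rule — branch into p4  //  (p3 & ~p6).
      branch 1.1 (add p4):
        ○ open, literals {p2=F, p3=F, p4=T}.
      branch 1.2 (add (p3 & ~p6)):
        (p3 & ~p6): α-rule — add p3, ~p6.
        × closes — contains both p3 and ~p3.
  branch 2 (add ~p5):
    (p4 | (p3 & ~p6)): β-rule — branch into p4  //  (p3 & ~p6).
      branch 2.1 (add p4):
        ○ open, literals {p3=F, p4=T, p5=F}.
      branch 2.2 (add (p3 & ~p6)):
        (p3 & ~p6): α-rule — add p3, ~p6.
        × closes — contains both p3 and ~p3.
2 branches closed, 2 open.
An open branch gives a countermodel: p2=F, p3=F, p4=T (unmentioned atoms arbitrary); under it the original formula is false.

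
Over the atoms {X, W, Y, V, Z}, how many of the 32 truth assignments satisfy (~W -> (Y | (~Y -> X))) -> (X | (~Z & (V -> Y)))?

25

Initial set: {((~W -> (Y | (~Y -> X))) -> (X | (~Z & (V -> Y))))}.
((~W -> (Y | (~Y -> X))) -> (X | (~Z & (V -> Y)))): β-rule — branch into ~(~W -> (Y | (~Y -> X)))  //  (X | (~Z & (V -> Y))).
  branch 1 (add ~(~W -> (Y | (~Y -> X)))):
    ~(~W -> (Y | (~Y -> X))): α-rule — add ~W, ~(Y | (~Y -> X)).
    ~(Y | (~Y -> X)): α-rule — add ~Y, ~(~Y -> X).
    ~(~Y -> X): α-rule — add ~Y, ~X.
    ○ open, literals {W=F, X=F, Y=F}.
  branch 2 (add (X | (~Z & (V -> Y)))):
    (X | (~Z & (V -> Y))): β-rule — branch into X  //  (~Z & (V -> Y)).
      branch 2.1 (add X):
        ○ open, literals {X=T}.
      branch 2.2 (add (~Z & (V -> Y))):
        (~Z & (V -> Y)): α-rule — add ~Z, (V -> Y).
        (V -> Y): β-rule — branch into ~V  //  Y.
          branch 2.2.1 (add ~V):
            ○ open, literals {V=F, Z=F}.
          branch 2.2.2 (add Y):
            ○ open, literals {Y=T, Z=F}.
0 branches closed, 4 open.
Each open branch fixes some atoms; the unmentioned ones are free. Counting distinct full assignments: branch {W=F, X=F, Y=F} (V, Z) contributes 4 new; branch {X=T} (W, Y, V, Z) contributes 16 new; branch {V=F, Z=F} (X, W, Y) contributes 3 new; branch {Y=T, Z=F} (X, W, V) contributes 2 new. Total: 25.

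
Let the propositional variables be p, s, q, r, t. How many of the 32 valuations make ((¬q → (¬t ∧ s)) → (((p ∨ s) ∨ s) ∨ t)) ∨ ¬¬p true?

30

Initial set: {(((¬q → (¬t ∧ s)) → (((p ∨ s) ∨ s) ∨ t)) ∨ ¬¬p)}.
(((¬q → (¬t ∧ s)) → (((p ∨ s) ∨ s) ∨ t)) ∨ ¬¬p): β-rule — branch into ((¬q → (¬t ∧ s)) → (((p ∨ s) ∨ s) ∨ t))  //  ¬¬p.
  branch 1 (add ((¬q → (¬t ∧ s)) → (((p ∨ s) ∨ s) ∨ t))):
    ((¬q → (¬t ∧ s)) → (((p ∨ s) ∨ s) ∨ t)): β-rule — branch into ¬(¬q → (¬t ∧ s))  //  (((p ∨ s) ∨ s) ∨ t).
      branch 1.1 (add ¬(¬q → (¬t ∧ s))):
        ¬(¬q → (¬t ∧ s)): α-rule — add ¬q, ¬(¬t ∧ s).
        ¬(¬t ∧ s): β-rule — branch into ¬¬t  //  ¬s.
          branch 1.1.1 (add ¬¬t):
            ○ open, literals {q=F, t=T}.
          branch 1.1.2 (add ¬s):
            ○ open, literals {q=F, s=F}.
      branch 1.2 (add (((p ∨ s) ∨ s) ∨ t)):
        (((p ∨ s) ∨ s) ∨ t): β-rule — branch into ((p ∨ s) ∨ s)  //  t.
          branch 1.2.1 (add ((p ∨ s) ∨ s)):
            ((p ∨ s) ∨ s): β-rule — branch into (p ∨ s)  //  s.
              branch 1.2.1.1 (add (p ∨ s)):
                (p ∨ s): β-rule — branch into p  //  s.
                  branch 1.2.1.1.1 (add p):
                    ○ open, literals {p=T}.
                  branch 1.2.1.1.2 (add s):
                    ○ open, literals {s=T}.
              branch 1.2.1.2 (add s):
                ○ open, literals {s=T}.
          branch 1.2.2 (add t):
            ○ open, literals {t=T}.
  branch 2 (add ¬¬p):
    ¬¬p: drop double negation, giving p.
    ○ open, literals {p=T}.
0 branches closed, 7 open.
Each open branch fixes some atoms; the unmentioned ones are free. Counting distinct full assignments: branch {q=F, t=T} (p, s, r) contributes 8 new; branch {q=F, s=F} (p, r, t) contributes 4 new; branch {p=T} (s, q, r, t) contributes 10 new; branch {s=T} (p, q, r, t) contributes 6 new; branch {s=T} (p, q, r, t) contributes 0 new; branch {t=T} (p, s, q, r) contributes 2 new; branch {p=T} (s, q, r, t) contributes 0 new. Total: 30.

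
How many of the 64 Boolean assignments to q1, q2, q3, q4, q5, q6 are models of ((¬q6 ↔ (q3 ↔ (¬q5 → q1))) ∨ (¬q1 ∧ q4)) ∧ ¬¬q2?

20

Initial set: {(((¬q6 ↔ (q3 ↔ (¬q5 → q1))) ∨ (¬q1 ∧ q4)) ∧ ¬¬q2)}.
(((¬q6 ↔ (q3 ↔ (¬q5 → q1))) ∨ (¬q1 ∧ q4)) ∧ ¬¬q2): α-rule — add ((¬q6 ↔ (q3 ↔ (¬q5 → q1))) ∨ (¬q1 ∧ q4)), ¬¬q2.
¬¬q2: drop double negation, giving q2.
((¬q6 ↔ (q3 ↔ (¬q5 → q1))) ∨ (¬q1 ∧ q4)): β-rule — branch into (¬q6 ↔ (q3 ↔ (¬q5 → q1)))  //  (¬q1 ∧ q4).
  branch 1 (add (¬q6 ↔ (q3 ↔ (¬q5 → q1)))):
    (¬q6 ↔ (q3 ↔ (¬q5 → q1))): β-rule — branch into ¬q6, (q3 ↔ (¬q5 → q1))  //  ¬¬q6, ¬(q3 ↔ (¬q5 → q1)).
      branch 1.1 (add ¬q6, (q3 ↔ (¬q5 → q1))):
        (q3 ↔ (¬q5 → q1)): β-rule — branch into q3, (¬q5 → q1)  //  ¬q3, ¬(¬q5 → q1).
          branch 1.1.1 (add q3, (¬q5 → q1)):
            (¬q5 → q1): β-rule — branch into ¬¬q5  //  q1.
              branch 1.1.1.1 (add ¬¬q5):
                ○ open, literals {q2=true, q3=true, q5=true, q6=false}.
              branch 1.1.1.2 (add q1):
                ○ open, literals {q1=true, q2=true, q3=true, q6=false}.
          branch 1.1.2 (add ¬q3, ¬(¬q5 → q1)):
            ¬(¬q5 → q1): α-rule — add ¬q5, ¬q1.
            ○ open, literals {q1=false, q2=true, q3=false, q5=false, q6=false}.
      branch 1.2 (add ¬¬q6, ¬(q3 ↔ (¬q5 → q1))):
        ¬(q3 ↔ (¬q5 → q1)): β-rule — branch into q3, ¬(¬q5 → q1)  //  ¬q3, (¬q5 → q1).
          branch 1.2.1 (add q3, ¬(¬q5 → q1)):
            ¬(¬q5 → q1): α-rule — add ¬q5, ¬q1.
            ○ open, literals {q1=false, q2=true, q3=true, q5=false, q6=true}.
          branch 1.2.2 (add ¬q3, (¬q5 → q1)):
            (¬q5 → q1): β-rule — branch into ¬¬q5  //  q1.
              branch 1.2.2.1 (add ¬¬q5):
                ○ open, literals {q2=true, q3=false, q5=true, q6=true}.
              branch 1.2.2.2 (add q1):
                ○ open, literals {q1=true, q2=true, q3=false, q6=true}.
  branch 2 (add (¬q1 ∧ q4)):
    (¬q1 ∧ q4): α-rule — add ¬q1, q4.
    ○ open, literals {q1=false, q2=true, q4=true}.
0 branches closed, 7 open.
Each open branch fixes some atoms; the unmentioned ones are free. Counting distinct full assignments: branch {q2=true, q3=true, q5=true, q6=false} (q1, q4) contributes 4 new; branch {q1=true, q2=true, q3=true, q6=false} (q4, q5) contributes 2 new; branch {q1=false, q2=true, q3=false, q5=false, q6=false} (q4) contributes 2 new; branch {q1=false, q2=true, q3=true, q5=false, q6=true} (q4) contributes 2 new; branch {q2=true, q3=false, q5=true, q6=true} (q1, q4) contributes 4 new; branch {q1=true, q2=true, q3=false, q6=true} (q4, q5) contributes 2 new; branch {q1=false, q2=true, q4=true} (q3, q5, q6) contributes 4 new. Total: 20.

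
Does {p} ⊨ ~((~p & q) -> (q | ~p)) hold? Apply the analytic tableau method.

No

Initial set: {p; ~~((~p & q) -> (q | ~p))}.
~~((~p & q) -> (q | ~p)): β-rule — branch into ~(~p & q)  //  (q | ~p).
  branch 1 (add ~(~p & q)):
    ~(~p & q): β-rule — branch into ~~p  //  ~q.
      branch 1.1 (add ~~p):
        ○ open, literals {p=1}.
      branch 1.2 (add ~q):
        ○ open, literals {p=1, q=0}.
  branch 2 (add (q | ~p)):
    (q | ~p): β-rule — branch into q  //  ~p.
      branch 2.1 (add q):
        ○ open, literals {p=1, q=1}.
      branch 2.2 (add ~p):
        × closes — contains both p and ~p.
1 branch closed, 3 open.
An open branch gives a countermodel: p=1 (unmentioned atoms arbitrary); the premises hold there but the conclusion fails.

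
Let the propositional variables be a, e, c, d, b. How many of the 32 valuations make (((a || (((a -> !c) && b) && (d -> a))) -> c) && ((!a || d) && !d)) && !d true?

Initial set: {((((a || (((a -> !c) && b) && (d -> a))) -> c) && ((!a || d) && !d)) && !d)}.
((((a || (((a -> !c) && b) && (d -> a))) -> c) && ((!a || d) && !d)) && !d): α-rule — add (((a || (((a -> !c) && b) && (d -> a))) -> c) && ((!a || d) && !d)), !d.
(((a || (((a -> !c) && b) && (d -> a))) -> c) && ((!a || d) && !d)): α-rule — add ((a || (((a -> !c) && b) && (d -> a))) -> c), ((!a || d) && !d).
((!a || d) && !d): α-rule — add (!a || d), !d.
((a || (((a -> !c) && b) && (d -> a))) -> c): β-rule — branch into !(a || (((a -> !c) && b) && (d -> a)))  //  c.
  branch 1 (add !(a || (((a -> !c) && b) && (d -> a)))):
    !(a || (((a -> !c) && b) && (d -> a))): α-rule — add !a, !(((a -> !c) && b) && (d -> a)).
    (!a || d): β-rule — branch into !a  //  d.
      branch 1.1 (add !a):
        !(((a -> !c) && b) && (d -> a)): β-rule — branch into !((a -> !c) && b)  //  !(d -> a).
          branch 1.1.1 (add !((a -> !c) && b)):
            !((a -> !c) && b): β-rule — branch into !(a -> !c)  //  !b.
              branch 1.1.1.1 (add !(a -> !c)):
                !(a -> !c): α-rule — add a, !!c.
                × closes — contains both a and !a.
              branch 1.1.1.2 (add !b):
                ○ open, literals {a=false, b=false, d=false}.
          branch 1.1.2 (add !(d -> a)):
            !(d -> a): α-rule — add d, !a.
            × closes — contains both d and !d.
      branch 1.2 (add d):
        × closes — contains both d and !d.
  branch 2 (add c):
    (!a || d): β-rule — branch into !a  //  d.
      branch 2.1 (add !a):
        ○ open, literals {a=false, c=true, d=false}.
      branch 2.2 (add d):
        × closes — contains both d and !d.
4 branches closed, 2 open.
Each open branch fixes some atoms; the unmentioned ones are free. Counting distinct full assignments: branch {a=false, b=false, d=false} (e, c) contributes 4 new; branch {a=false, c=true, d=false} (e, b) contributes 2 new. Total: 6.

6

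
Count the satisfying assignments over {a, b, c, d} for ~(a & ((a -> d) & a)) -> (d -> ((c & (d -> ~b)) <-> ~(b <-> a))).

Initial set: {T (~(a & ((a -> d) & a)) -> (d -> ((c & (d -> ~b)) <-> ~(b <-> a))))}.
T (~(a & ((a -> d) & a)) -> (d -> ((c & (d -> ~b)) <-> ~(b <-> a)))): β-rule — branch into F ~(a & ((a -> d) & a))  //  T (d -> ((c & (d -> ~b)) <-> ~(b <-> a))).
  branch 1 (add F ~(a & ((a -> d) & a))):
    F ~(a & ((a -> d) & a)): α-rule — add T a, T ((a -> d) & a).
    T ((a -> d) & a): α-rule — add T (a -> d), T a.
    T (a -> d): β-rule — branch into F a  //  T d.
      branch 1.1 (add F a):
        × closes — contains both a and ~a.
      branch 1.2 (add T d):
        ○ open, literals {a=T, d=T}.
  branch 2 (add T (d -> ((c & (d -> ~b)) <-> ~(b <-> a)))):
    T (d -> ((c & (d -> ~b)) <-> ~(b <-> a))): β-rule — branch into F d  //  T ((c & (d -> ~b)) <-> ~(b <-> a)).
      branch 2.1 (add F d):
        ○ open, literals {d=F}.
      branch 2.2 (add T ((c & (d -> ~b)) <-> ~(b <-> a))):
        T ((c & (d -> ~b)) <-> ~(b <-> a)): β-rule — branch into T (c & (d -> ~b)), T ~(b <-> a)  //  F (c & (d -> ~b)), F ~(b <-> a).
          branch 2.2.1 (add T (c & (d -> ~b)), T ~(b <-> a)):
            T (c & (d -> ~b)): α-rule — add T c, T (d -> ~b).
            T ~(b <-> a): β-rule — branch into T b, F a  //  F b, T a.
              branch 2.2.1.1 (add T b, F a):
                T (d -> ~b): β-rule — branch into F d  //  T ~b.
                  branch 2.2.1.1.1 (add F d):
                    ○ open, literals {a=F, b=T, c=T, d=F}.
                  branch 2.2.1.1.2 (add T ~b):
                    × closes — contains both b and ~b.
              branch 2.2.1.2 (add F b, T a):
                T (d -> ~b): β-rule — branch into F d  //  T ~b.
                  branch 2.2.1.2.1 (add F d):
                    ○ open, literals {a=T, b=F, c=T, d=F}.
                  branch 2.2.1.2.2 (add T ~b):
                    ○ open, literals {a=T, b=F, c=T}.
          branch 2.2.2 (add F (c & (d -> ~b)), F ~(b <-> a)):
            F (c & (d -> ~b)): β-rule — branch into F c  //  F (d -> ~b).
              branch 2.2.2.1 (add F c):
                F ~(b <-> a): β-rule — branch into T b, T a  //  F b, F a.
                  branch 2.2.2.1.1 (add T b, T a):
                    ○ open, literals {a=T, b=T, c=F}.
                  branch 2.2.2.1.2 (add F b, F a):
                    ○ open, literals {a=F, b=F, c=F}.
              branch 2.2.2.2 (add F (d -> ~b)):
                F (d -> ~b): α-rule — add T d, F ~b.
                F ~(b <-> a): β-rule — branch into T b, T a  //  F b, F a.
                  branch 2.2.2.2.1 (add T b, T a):
                    ○ open, literals {a=T, b=T, d=T}.
                  branch 2.2.2.2.2 (add F b, F a):
                    × closes — contains both b and ~b.
3 branches closed, 8 open.
Each open branch fixes some atoms; the unmentioned ones are free. Counting distinct full assignments: branch {a=T, d=T} (b, c) contributes 4 new; branch {d=F} (a, b, c) contributes 8 new; branch {a=F, b=T, c=T, d=F} (none free) contributes 0 new; branch {a=T, b=F, c=T, d=F} (none free) contributes 0 new; branch {a=T, b=F, c=T} (d) contributes 0 new; branch {a=T, b=T, c=F} (d) contributes 0 new; branch {a=F, b=F, c=F} (d) contributes 1 new; branch {a=T, b=T, d=T} (c) contributes 0 new. Total: 13.

13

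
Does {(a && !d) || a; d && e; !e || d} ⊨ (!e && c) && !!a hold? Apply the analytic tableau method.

Initial set: {T ((a && !d) || a); T (d && e); T (!e || d); F ((!e && c) && !!a)}.
T (d && e): α-rule — add T d, T e.
T ((a && !d) || a): β-rule — branch into T (a && !d)  //  T a.
  branch 1 (add T (a && !d)):
    T (a && !d): α-rule — add T a, T !d.
    × closes — contains both d and !d.
  branch 2 (add T a):
    T (!e || d): β-rule — branch into T !e  //  T d.
      branch 2.1 (add T !e):
        × closes — contains both e and !e.
      branch 2.2 (add T d):
        F ((!e && c) && !!a): β-rule — branch into F (!e && c)  //  F !!a.
          branch 2.2.1 (add F (!e && c)):
            F (!e && c): β-rule — branch into F !e  //  F c.
              branch 2.2.1.1 (add F !e):
                ○ open, literals {a=T, d=T, e=T}.
              branch 2.2.1.2 (add F c):
                ○ open, literals {a=T, c=F, d=T, e=T}.
          branch 2.2.2 (add F !!a):
            F !!a: drop double negation, giving F a.
            × closes — contains both a and !a.
3 branches closed, 2 open.
An open branch gives a countermodel: a=T, d=T, e=T (unmentioned atoms arbitrary); the premises hold there but the conclusion fails.

No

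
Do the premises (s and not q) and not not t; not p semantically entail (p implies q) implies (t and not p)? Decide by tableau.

Yes

Initial set: {((s and not q) and not not t); not p; not ((p implies q) implies (t and not p))}.
((s and not q) and not not t): α-rule — add (s and not q), not not t.
not ((p implies q) implies (t and not p)): α-rule — add (p implies q), not (t and not p).
(s and not q): α-rule — add s, not q.
not not t: drop double negation, giving t.
(p implies q): β-rule — branch into not p  //  q.
  branch 1 (add not p):
    not (t and not p): β-rule — branch into not t  //  not not p.
      branch 1.1 (add not t):
        × closes — contains both t and not t.
      branch 1.2 (add not not p):
        × closes — contains both p and not p.
  branch 2 (add q):
    × closes — contains both q and not q.
All 3 branches close.
Every branch closed, so the premises entail the conclusion.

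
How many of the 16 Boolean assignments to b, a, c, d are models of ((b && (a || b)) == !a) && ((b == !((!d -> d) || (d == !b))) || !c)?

Initial set: {(((b && (a || b)) == !a) && ((b == !((!d -> d) || (d == !b))) || !c))}.
(((b && (a || b)) == !a) && ((b == !((!d -> d) || (d == !b))) || !c)): α-rule — add ((b && (a || b)) == !a), ((b == !((!d -> d) || (d == !b))) || !c).
((b && (a || b)) == !a): β-rule — branch into (b && (a || b)), !a  //  !(b && (a || b)), !!a.
  branch 1 (add (b && (a || b)), !a):
    (b && (a || b)): α-rule — add b, (a || b).
    ((b == !((!d -> d) || (d == !b))) || !c): β-rule — branch into (b == !((!d -> d) || (d == !b)))  //  !c.
      branch 1.1 (add (b == !((!d -> d) || (d == !b)))):
        (a || b): β-rule — branch into a  //  b.
          branch 1.1.1 (add a):
            × closes — contains both a and !a.
          branch 1.1.2 (add b):
            (b == !((!d -> d) || (d == !b))): β-rule — branch into b, !((!d -> d) || (d == !b))  //  !b, !!((!d -> d) || (d == !b)).
              branch 1.1.2.1 (add b, !((!d -> d) || (d == !b))):
                !((!d -> d) || (d == !b)): α-rule — add !(!d -> d), !(d == !b).
                !(!d -> d): α-rule — add !d, !d.
                !(d == !b): β-rule — branch into d, !!b  //  !d, !b.
                  branch 1.1.2.1.1 (add d, !!b):
                    × closes — contains both d and !d.
                  branch 1.1.2.1.2 (add !d, !b):
                    × closes — contains both b and !b.
              branch 1.1.2.2 (add !b, !!((!d -> d) || (d == !b))):
                × closes — contains both b and !b.
      branch 1.2 (add !c):
        (a || b): β-rule — branch into a  //  b.
          branch 1.2.1 (add a):
            × closes — contains both a and !a.
          branch 1.2.2 (add b):
            ○ open, literals {a=F, b=T, c=F}.
  branch 2 (add !(b && (a || b)), !!a):
    ((b == !((!d -> d) || (d == !b))) || !c): β-rule — branch into (b == !((!d -> d) || (d == !b)))  //  !c.
      branch 2.1 (add (b == !((!d -> d) || (d == !b)))):
        !(b && (a || b)): β-rule — branch into !b  //  !(a || b).
          branch 2.1.1 (add !b):
            (b == !((!d -> d) || (d == !b))): β-rule — branch into b, !((!d -> d) || (d == !b))  //  !b, !!((!d -> d) || (d == !b)).
              branch 2.1.1.1 (add b, !((!d -> d) || (d == !b))):
                × closes — contains both b and !b.
              branch 2.1.1.2 (add !b, !!((!d -> d) || (d == !b))):
                !!((!d -> d) || (d == !b)): β-rule — branch into (!d -> d)  //  (d == !b).
                  branch 2.1.1.2.1 (add (!d -> d)):
                    (!d -> d): β-rule — branch into !!d  //  d.
                      branch 2.1.1.2.1.1 (add !!d):
                        ○ open, literals {a=T, b=F, d=T}.
                      branch 2.1.1.2.1.2 (add d):
                        ○ open, literals {a=T, b=F, d=T}.
                  branch 2.1.1.2.2 (add (d == !b)):
                    (d == !b): β-rule — branch into d, !b  //  !d, !!b.
                      branch 2.1.1.2.2.1 (add d, !b):
                        ○ open, literals {a=T, b=F, d=T}.
                      branch 2.1.1.2.2.2 (add !d, !!b):
                        × closes — contains both b and !b.
          branch 2.1.2 (add !(a || b)):
            !(a || b): α-rule — add !a, !b.
            × closes — contains both a and !a.
      branch 2.2 (add !c):
        !(b && (a || b)): β-rule — branch into !b  //  !(a || b).
          branch 2.2.1 (add !b):
            ○ open, literals {a=T, b=F, c=F}.
          branch 2.2.2 (add !(a || b)):
            !(a || b): α-rule — add !a, !b.
            × closes — contains both a and !a.
9 branches closed, 5 open.
Each open branch fixes some atoms; the unmentioned ones are free. Counting distinct full assignments: branch {a=F, b=T, c=F} (d) contributes 2 new; branch {a=T, b=F, d=T} (c) contributes 2 new; branch {a=T, b=F, d=T} (c) contributes 0 new; branch {a=T, b=F, d=T} (c) contributes 0 new; branch {a=T, b=F, c=F} (d) contributes 1 new. Total: 5.

5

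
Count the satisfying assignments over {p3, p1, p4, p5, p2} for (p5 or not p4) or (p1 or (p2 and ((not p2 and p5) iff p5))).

30

Initial set: {((p5 or not p4) or (p1 or (p2 and ((not p2 and p5) iff p5))))}.
((p5 or not p4) or (p1 or (p2 and ((not p2 and p5) iff p5)))): β-rule — branch into (p5 or not p4)  //  (p1 or (p2 and ((not p2 and p5) iff p5))).
  branch 1 (add (p5 or not p4)):
    (p5 or not p4): β-rule — branch into p5  //  not p4.
      branch 1.1 (add p5):
        ○ open, literals {p5=true}.
      branch 1.2 (add not p4):
        ○ open, literals {p4=false}.
  branch 2 (add (p1 or (p2 and ((not p2 and p5) iff p5)))):
    (p1 or (p2 and ((not p2 and p5) iff p5))): β-rule — branch into p1  //  (p2 and ((not p2 and p5) iff p5)).
      branch 2.1 (add p1):
        ○ open, literals {p1=true}.
      branch 2.2 (add (p2 and ((not p2 and p5) iff p5))):
        (p2 and ((not p2 and p5) iff p5)): α-rule — add p2, ((not p2 and p5) iff p5).
        ((not p2 and p5) iff p5): β-rule — branch into (not p2 and p5), p5  //  not (not p2 and p5), not p5.
          branch 2.2.1 (add (not p2 and p5), p5):
            (not p2 and p5): α-rule — add not p2, p5.
            × closes — contains both p2 and not p2.
          branch 2.2.2 (add not (not p2 and p5), not p5):
            not (not p2 and p5): β-rule — branch into not not p2  //  not p5.
              branch 2.2.2.1 (add not not p2):
                ○ open, literals {p2=true, p5=false}.
              branch 2.2.2.2 (add not p5):
                ○ open, literals {p2=true, p5=false}.
1 branch closed, 5 open.
Each open branch fixes some atoms; the unmentioned ones are free. Counting distinct full assignments: branch {p5=true} (p3, p1, p4, p2) contributes 16 new; branch {p4=false} (p3, p1, p5, p2) contributes 8 new; branch {p1=true} (p3, p4, p5, p2) contributes 4 new; branch {p2=true, p5=false} (p3, p1, p4) contributes 2 new; branch {p2=true, p5=false} (p3, p1, p4) contributes 0 new. Total: 30.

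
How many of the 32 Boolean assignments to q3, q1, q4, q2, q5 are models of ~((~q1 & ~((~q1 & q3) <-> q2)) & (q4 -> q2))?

Initial set: {~((~q1 & ~((~q1 & q3) <-> q2)) & (q4 -> q2))}.
~((~q1 & ~((~q1 & q3) <-> q2)) & (q4 -> q2)): β-rule — branch into ~(~q1 & ~((~q1 & q3) <-> q2))  //  ~(q4 -> q2).
  branch 1 (add ~(~q1 & ~((~q1 & q3) <-> q2))):
    ~(~q1 & ~((~q1 & q3) <-> q2)): β-rule — branch into ~~q1  //  ~~((~q1 & q3) <-> q2).
      branch 1.1 (add ~~q1):
        ○ open, literals {q1=1}.
      branch 1.2 (add ~~((~q1 & q3) <-> q2)):
        ~~((~q1 & q3) <-> q2): β-rule — branch into (~q1 & q3), q2  //  ~(~q1 & q3), ~q2.
          branch 1.2.1 (add (~q1 & q3), q2):
            (~q1 & q3): α-rule — add ~q1, q3.
            ○ open, literals {q1=0, q2=1, q3=1}.
          branch 1.2.2 (add ~(~q1 & q3), ~q2):
            ~(~q1 & q3): β-rule — branch into ~~q1  //  ~q3.
              branch 1.2.2.1 (add ~~q1):
                ○ open, literals {q1=1, q2=0}.
              branch 1.2.2.2 (add ~q3):
                ○ open, literals {q2=0, q3=0}.
  branch 2 (add ~(q4 -> q2)):
    ~(q4 -> q2): α-rule — add q4, ~q2.
    ○ open, literals {q2=0, q4=1}.
0 branches closed, 5 open.
Each open branch fixes some atoms; the unmentioned ones are free. Counting distinct full assignments: branch {q1=1} (q3, q4, q2, q5) contributes 16 new; branch {q1=0, q2=1, q3=1} (q4, q5) contributes 4 new; branch {q1=1, q2=0} (q3, q4, q5) contributes 0 new; branch {q2=0, q3=0} (q1, q4, q5) contributes 4 new; branch {q2=0, q4=1} (q3, q1, q5) contributes 2 new. Total: 26.

26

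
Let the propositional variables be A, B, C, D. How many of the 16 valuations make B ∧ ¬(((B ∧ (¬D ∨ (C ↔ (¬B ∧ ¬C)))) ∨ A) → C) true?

Initial set: {(B ∧ ¬(((B ∧ (¬D ∨ (C ↔ (¬B ∧ ¬C)))) ∨ A) → C))}.
(B ∧ ¬(((B ∧ (¬D ∨ (C ↔ (¬B ∧ ¬C)))) ∨ A) → C)): α-rule — add B, ¬(((B ∧ (¬D ∨ (C ↔ (¬B ∧ ¬C)))) ∨ A) → C).
¬(((B ∧ (¬D ∨ (C ↔ (¬B ∧ ¬C)))) ∨ A) → C): α-rule — add ((B ∧ (¬D ∨ (C ↔ (¬B ∧ ¬C)))) ∨ A), ¬C.
((B ∧ (¬D ∨ (C ↔ (¬B ∧ ¬C)))) ∨ A): β-rule — branch into (B ∧ (¬D ∨ (C ↔ (¬B ∧ ¬C))))  //  A.
  branch 1 (add (B ∧ (¬D ∨ (C ↔ (¬B ∧ ¬C))))):
    (B ∧ (¬D ∨ (C ↔ (¬B ∧ ¬C)))): α-rule — add B, (¬D ∨ (C ↔ (¬B ∧ ¬C))).
    (¬D ∨ (C ↔ (¬B ∧ ¬C))): β-rule — branch into ¬D  //  (C ↔ (¬B ∧ ¬C)).
      branch 1.1 (add ¬D):
        ○ open, literals {B=true, C=false, D=false}.
      branch 1.2 (add (C ↔ (¬B ∧ ¬C))):
        (C ↔ (¬B ∧ ¬C)): β-rule — branch into C, (¬B ∧ ¬C)  //  ¬C, ¬(¬B ∧ ¬C).
          branch 1.2.1 (add C, (¬B ∧ ¬C)):
            × closes — contains both C and ¬C.
          branch 1.2.2 (add ¬C, ¬(¬B ∧ ¬C)):
            ¬(¬B ∧ ¬C): β-rule — branch into ¬¬B  //  ¬¬C.
              branch 1.2.2.1 (add ¬¬B):
                ○ open, literals {B=true, C=false}.
              branch 1.2.2.2 (add ¬¬C):
                × closes — contains both C and ¬C.
  branch 2 (add A):
    ○ open, literals {A=true, B=true, C=false}.
2 branches closed, 3 open.
Each open branch fixes some atoms; the unmentioned ones are free. Counting distinct full assignments: branch {B=true, C=false, D=false} (A) contributes 2 new; branch {B=true, C=false} (A, D) contributes 2 new; branch {A=true, B=true, C=false} (D) contributes 0 new. Total: 4.

4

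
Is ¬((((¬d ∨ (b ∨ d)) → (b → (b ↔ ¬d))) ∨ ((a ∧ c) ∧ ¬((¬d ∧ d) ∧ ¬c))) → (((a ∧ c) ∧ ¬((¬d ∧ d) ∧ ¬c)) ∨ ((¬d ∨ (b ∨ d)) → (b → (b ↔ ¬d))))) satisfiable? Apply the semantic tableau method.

Initial set: {¬((((¬d ∨ (b ∨ d)) → (b → (b ↔ ¬d))) ∨ ((a ∧ c) ∧ ¬((¬d ∧ d) ∧ ¬c))) → (((a ∧ c) ∧ ¬((¬d ∧ d) ∧ ¬c)) ∨ ((¬d ∨ (b ∨ d)) → (b → (b ↔ ¬d)))))}.
¬((((¬d ∨ (b ∨ d)) → (b → (b ↔ ¬d))) ∨ ((a ∧ c) ∧ ¬((¬d ∧ d) ∧ ¬c))) → (((a ∧ c) ∧ ¬((¬d ∧ d) ∧ ¬c)) ∨ ((¬d ∨ (b ∨ d)) → (b → (b ↔ ¬d))))): α-rule — add (((¬d ∨ (b ∨ d)) → (b → (b ↔ ¬d))) ∨ ((a ∧ c) ∧ ¬((¬d ∧ d) ∧ ¬c))), ¬(((a ∧ c) ∧ ¬((¬d ∧ d) ∧ ¬c)) ∨ ((¬d ∨ (b ∨ d)) → (b → (b ↔ ¬d)))).
¬(((a ∧ c) ∧ ¬((¬d ∧ d) ∧ ¬c)) ∨ ((¬d ∨ (b ∨ d)) → (b → (b ↔ ¬d)))): α-rule — add ¬((a ∧ c) ∧ ¬((¬d ∧ d) ∧ ¬c)), ¬((¬d ∨ (b ∨ d)) → (b → (b ↔ ¬d))).
¬((¬d ∨ (b ∨ d)) → (b → (b ↔ ¬d))): α-rule — add (¬d ∨ (b ∨ d)), ¬(b → (b ↔ ¬d)).
¬(b → (b ↔ ¬d)): α-rule — add b, ¬(b ↔ ¬d).
(((¬d ∨ (b ∨ d)) → (b → (b ↔ ¬d))) ∨ ((a ∧ c) ∧ ¬((¬d ∧ d) ∧ ¬c))): β-rule — branch into ((¬d ∨ (b ∨ d)) → (b → (b ↔ ¬d)))  //  ((a ∧ c) ∧ ¬((¬d ∧ d) ∧ ¬c)).
  branch 1 (add ((¬d ∨ (b ∨ d)) → (b → (b ↔ ¬d)))):
    ¬((a ∧ c) ∧ ¬((¬d ∧ d) ∧ ¬c)): β-rule — branch into ¬(a ∧ c)  //  ¬¬((¬d ∧ d) ∧ ¬c).
      branch 1.1 (add ¬(a ∧ c)):
        (¬d ∨ (b ∨ d)): β-rule — branch into ¬d  //  (b ∨ d).
          branch 1.1.1 (add ¬d):
            ¬(b ↔ ¬d): β-rule — branch into b, ¬¬d  //  ¬b, ¬d.
              branch 1.1.1.1 (add b, ¬¬d):
                × closes — contains both d and ¬d.
              branch 1.1.1.2 (add ¬b, ¬d):
                × closes — contains both b and ¬b.
          branch 1.1.2 (add (b ∨ d)):
            ¬(b ↔ ¬d): β-rule — branch into b, ¬¬d  //  ¬b, ¬d.
              branch 1.1.2.1 (add b, ¬¬d):
                ((¬d ∨ (b ∨ d)) → (b → (b ↔ ¬d))): β-rule — branch into ¬(¬d ∨ (b ∨ d))  //  (b → (b ↔ ¬d)).
                  branch 1.1.2.1.1 (add ¬(¬d ∨ (b ∨ d))):
                    ¬(¬d ∨ (b ∨ d)): α-rule — add ¬¬d, ¬(b ∨ d).
                    ¬(b ∨ d): α-rule — add ¬b, ¬d.
                    × closes — contains both b and ¬b.
                  branch 1.1.2.1.2 (add (b → (b ↔ ¬d))):
                    ¬(a ∧ c): β-rule — branch into ¬a  //  ¬c.
                      branch 1.1.2.1.2.1 (add ¬a):
                        (b ∨ d): β-rule — branch into b  //  d.
                          branch 1.1.2.1.2.1.1 (add b):
                            (b → (b ↔ ¬d)): β-rule — branch into ¬b  //  (b ↔ ¬d).
                              branch 1.1.2.1.2.1.1.1 (add ¬b):
                                × closes — contains both b and ¬b.
                              branch 1.1.2.1.2.1.1.2 (add (b ↔ ¬d)):
                                (b ↔ ¬d): β-rule — branch into b, ¬d  //  ¬b, ¬¬d.
                                  branch 1.1.2.1.2.1.1.2.1 (add b, ¬d):
                                    × closes — contains both d and ¬d.
                                  branch 1.1.2.1.2.1.1.2.2 (add ¬b, ¬¬d):
                                    × closes — contains both b and ¬b.
                          branch 1.1.2.1.2.1.2 (add d):
                            (b → (b ↔ ¬d)): β-rule — branch into ¬b  //  (b ↔ ¬d).
                              branch 1.1.2.1.2.1.2.1 (add ¬b):
                                × closes — contains both b and ¬b.
                              branch 1.1.2.1.2.1.2.2 (add (b ↔ ¬d)):
                                (b ↔ ¬d): β-rule — branch into b, ¬d  //  ¬b, ¬¬d.
                                  branch 1.1.2.1.2.1.2.2.1 (add b, ¬d):
                                    × closes — contains both d and ¬d.
                                  branch 1.1.2.1.2.1.2.2.2 (add ¬b, ¬¬d):
                                    × closes — contains both b and ¬b.
                      branch 1.1.2.1.2.2 (add ¬c):
                        (b ∨ d): β-rule — branch into b  //  d.
                          branch 1.1.2.1.2.2.1 (add b):
                            (b → (b ↔ ¬d)): β-rule — branch into ¬b  //  (b ↔ ¬d).
                              branch 1.1.2.1.2.2.1.1 (add ¬b):
                                × closes — contains both b and ¬b.
                              branch 1.1.2.1.2.2.1.2 (add (b ↔ ¬d)):
                                (b ↔ ¬d): β-rule — branch into b, ¬d  //  ¬b, ¬¬d.
                                  branch 1.1.2.1.2.2.1.2.1 (add b, ¬d):
                                    × closes — contains both d and ¬d.
                                  branch 1.1.2.1.2.2.1.2.2 (add ¬b, ¬¬d):
                                    × closes — contains both b and ¬b.
                          branch 1.1.2.1.2.2.2 (add d):
                            (b → (b ↔ ¬d)): β-rule — branch into ¬b  //  (b ↔ ¬d).
                              branch 1.1.2.1.2.2.2.1 (add ¬b):
                                × closes — contains both b and ¬b.
                              branch 1.1.2.1.2.2.2.2 (add (b ↔ ¬d)):
                                (b ↔ ¬d): β-rule — branch into b, ¬d  //  ¬b, ¬¬d.
                                  branch 1.1.2.1.2.2.2.2.1 (add b, ¬d):
                                    × closes — contains both d and ¬d.
                                  branch 1.1.2.1.2.2.2.2.2 (add ¬b, ¬¬d):
                                    × closes — contains both b and ¬b.
              branch 1.1.2.2 (add ¬b, ¬d):
                × closes — contains both b and ¬b.
      branch 1.2 (add ¬¬((¬d ∧ d) ∧ ¬c)):
        ¬¬((¬d ∧ d) ∧ ¬c): α-rule — add (¬d ∧ d), ¬c.
        (¬d ∧ d): α-rule — add ¬d, d.
        × closes — contains both d and ¬d.
  branch 2 (add ((a ∧ c) ∧ ¬((¬d ∧ d) ∧ ¬c))):
    ((a ∧ c) ∧ ¬((¬d ∧ d) ∧ ¬c)): α-rule — add (a ∧ c), ¬((¬d ∧ d) ∧ ¬c).
    (a ∧ c): α-rule — add a, c.
    ¬((a ∧ c) ∧ ¬((¬d ∧ d) ∧ ¬c)): β-rule — branch into ¬(a ∧ c)  //  ¬¬((¬d ∧ d) ∧ ¬c).
      branch 2.1 (add ¬(a ∧ c)):
        (¬d ∨ (b ∨ d)): β-rule — branch into ¬d  //  (b ∨ d).
          branch 2.1.1 (add ¬d):
            ¬(b ↔ ¬d): β-rule — branch into b, ¬¬d  //  ¬b, ¬d.
              branch 2.1.1.1 (add b, ¬¬d):
                × closes — contains both d and ¬d.
              branch 2.1.1.2 (add ¬b, ¬d):
                × closes — contains both b and ¬b.
          branch 2.1.2 (add (b ∨ d)):
            ¬(b ↔ ¬d): β-rule — branch into b, ¬¬d  //  ¬b, ¬d.
              branch 2.1.2.1 (add b, ¬¬d):
                ¬((¬d ∧ d) ∧ ¬c): β-rule — branch into ¬(¬d ∧ d)  //  ¬¬c.
                  branch 2.1.2.1.1 (add ¬(¬d ∧ d)):
                    ¬(a ∧ c): β-rule — branch into ¬a  //  ¬c.
                      branch 2.1.2.1.1.1 (add ¬a):
                        × closes — contains both a and ¬a.
                      branch 2.1.2.1.1.2 (add ¬c):
                        × closes — contains both c and ¬c.
                  branch 2.1.2.1.2 (add ¬¬c):
                    ¬(a ∧ c): β-rule — branch into ¬a  //  ¬c.
                      branch 2.1.2.1.2.1 (add ¬a):
                        × closes — contains both a and ¬a.
                      branch 2.1.2.1.2.2 (add ¬c):
                        × closes — contains both c and ¬c.
              branch 2.1.2.2 (add ¬b, ¬d):
                × closes — contains both b and ¬b.
      branch 2.2 (add ¬¬((¬d ∧ d) ∧ ¬c)):
        ¬¬((¬d ∧ d) ∧ ¬c): α-rule — add (¬d ∧ d), ¬c.
        × closes — contains both c and ¬c.
All 25 branches close.
Every branch closed; the formula is unsatisfiable.

Unsatisfiable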